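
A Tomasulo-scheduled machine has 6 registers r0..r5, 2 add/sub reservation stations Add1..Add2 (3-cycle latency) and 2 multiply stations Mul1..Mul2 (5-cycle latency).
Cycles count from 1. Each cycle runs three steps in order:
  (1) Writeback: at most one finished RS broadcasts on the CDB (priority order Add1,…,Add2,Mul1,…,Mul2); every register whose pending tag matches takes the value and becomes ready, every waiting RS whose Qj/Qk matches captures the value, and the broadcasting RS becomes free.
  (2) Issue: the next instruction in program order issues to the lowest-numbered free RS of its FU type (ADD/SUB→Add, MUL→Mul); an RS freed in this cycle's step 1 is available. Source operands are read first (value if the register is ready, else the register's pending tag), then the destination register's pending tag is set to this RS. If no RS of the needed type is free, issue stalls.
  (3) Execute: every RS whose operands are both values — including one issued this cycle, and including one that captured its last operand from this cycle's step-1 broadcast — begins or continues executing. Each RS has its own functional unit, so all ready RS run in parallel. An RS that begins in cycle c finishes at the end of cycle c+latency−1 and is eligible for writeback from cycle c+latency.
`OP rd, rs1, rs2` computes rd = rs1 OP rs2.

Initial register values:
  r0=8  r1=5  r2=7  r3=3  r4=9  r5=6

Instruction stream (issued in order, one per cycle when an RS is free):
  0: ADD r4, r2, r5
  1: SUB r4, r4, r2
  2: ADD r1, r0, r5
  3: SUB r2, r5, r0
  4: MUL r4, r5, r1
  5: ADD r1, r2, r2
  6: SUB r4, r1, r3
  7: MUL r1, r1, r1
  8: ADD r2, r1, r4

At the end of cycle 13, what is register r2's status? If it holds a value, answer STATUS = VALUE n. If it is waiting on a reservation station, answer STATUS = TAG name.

STATUS = TAG Add2

c1: issue ADD r4<-Add1 | r0:8,r1:5,r2:7,r3:3,r4:Add1,r5:6
c2: issue SUB r4<-Add2 | r0:8,r1:5,r2:7,r3:3,r4:Add2,r5:6
c3: stall | r0:8,r1:5,r2:7,r3:3,r4:Add2,r5:6
c4: CDB Add1=13; issue ADD r1<-Add1 | r0:8,r1:Add1,r2:7,r3:3,r4:Add2,r5:6
c5: stall | r0:8,r1:Add1,r2:7,r3:3,r4:Add2,r5:6
c6: stall | r0:8,r1:Add1,r2:7,r3:3,r4:Add2,r5:6
c7: CDB Add1=14; issue SUB r2<-Add1 | r0:8,r1:14,r2:Add1,r3:3,r4:Add2,r5:6
c8: CDB Add2=6; issue MUL r4<-Mul1 | r0:8,r1:14,r2:Add1,r3:3,r4:Mul1,r5:6
c9: issue ADD r1<-Add2 | r0:8,r1:Add2,r2:Add1,r3:3,r4:Mul1,r5:6
c10: CDB Add1=-2; issue SUB r4<-Add1 | r0:8,r1:Add2,r2:-2,r3:3,r4:Add1,r5:6
c11: issue MUL r1<-Mul2 | r0:8,r1:Mul2,r2:-2,r3:3,r4:Add1,r5:6
c12: stall | r0:8,r1:Mul2,r2:-2,r3:3,r4:Add1,r5:6
c13: CDB Add2=-4; issue ADD r2<-Add2 | r0:8,r1:Mul2,r2:Add2,r3:3,r4:Add1,r5:6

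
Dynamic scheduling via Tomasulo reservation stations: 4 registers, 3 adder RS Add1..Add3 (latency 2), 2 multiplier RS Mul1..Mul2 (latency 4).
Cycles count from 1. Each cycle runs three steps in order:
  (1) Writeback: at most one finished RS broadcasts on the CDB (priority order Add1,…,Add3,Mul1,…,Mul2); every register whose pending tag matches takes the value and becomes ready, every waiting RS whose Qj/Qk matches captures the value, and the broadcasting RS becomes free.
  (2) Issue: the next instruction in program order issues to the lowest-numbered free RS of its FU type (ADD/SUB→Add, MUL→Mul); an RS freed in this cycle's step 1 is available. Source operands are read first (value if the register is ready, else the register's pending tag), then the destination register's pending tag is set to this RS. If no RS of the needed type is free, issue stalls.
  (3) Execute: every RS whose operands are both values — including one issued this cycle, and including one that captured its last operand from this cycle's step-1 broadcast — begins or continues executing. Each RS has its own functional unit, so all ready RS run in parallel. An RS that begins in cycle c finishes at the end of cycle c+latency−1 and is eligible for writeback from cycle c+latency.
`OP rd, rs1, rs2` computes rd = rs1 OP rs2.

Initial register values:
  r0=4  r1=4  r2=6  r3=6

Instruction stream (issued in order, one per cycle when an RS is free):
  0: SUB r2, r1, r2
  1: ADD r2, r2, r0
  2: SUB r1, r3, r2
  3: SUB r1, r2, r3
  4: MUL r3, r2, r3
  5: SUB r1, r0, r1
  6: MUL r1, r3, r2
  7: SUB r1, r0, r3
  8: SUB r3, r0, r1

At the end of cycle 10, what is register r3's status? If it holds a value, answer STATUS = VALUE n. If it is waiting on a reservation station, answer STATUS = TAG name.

STATUS = TAG Add3

  c1: issue SUB r2<-Add1  regs: r0:4,r1:4,r2:Add1,r3:6
  c2: issue ADD r2<-Add2  regs: r0:4,r1:4,r2:Add2,r3:6
  c3: CDB Add1=-2; issue SUB r1<-Add1  regs: r0:4,r1:Add1,r2:Add2,r3:6
  c4: issue SUB r1<-Add3  regs: r0:4,r1:Add3,r2:Add2,r3:6
  c5: CDB Add2=2; issue MUL r3<-Mul1  regs: r0:4,r1:Add3,r2:2,r3:Mul1
  c6: issue SUB r1<-Add2  regs: r0:4,r1:Add2,r2:2,r3:Mul1
  c7: CDB Add1=4; issue MUL r1<-Mul2  regs: r0:4,r1:Mul2,r2:2,r3:Mul1
  c8: CDB Add3=-4; issue SUB r1<-Add1  regs: r0:4,r1:Add1,r2:2,r3:Mul1
  c9: CDB Mul1=12; issue SUB r3<-Add3  regs: r0:4,r1:Add1,r2:2,r3:Add3
  c10: CDB Add2=8  regs: r0:4,r1:Add1,r2:2,r3:Add3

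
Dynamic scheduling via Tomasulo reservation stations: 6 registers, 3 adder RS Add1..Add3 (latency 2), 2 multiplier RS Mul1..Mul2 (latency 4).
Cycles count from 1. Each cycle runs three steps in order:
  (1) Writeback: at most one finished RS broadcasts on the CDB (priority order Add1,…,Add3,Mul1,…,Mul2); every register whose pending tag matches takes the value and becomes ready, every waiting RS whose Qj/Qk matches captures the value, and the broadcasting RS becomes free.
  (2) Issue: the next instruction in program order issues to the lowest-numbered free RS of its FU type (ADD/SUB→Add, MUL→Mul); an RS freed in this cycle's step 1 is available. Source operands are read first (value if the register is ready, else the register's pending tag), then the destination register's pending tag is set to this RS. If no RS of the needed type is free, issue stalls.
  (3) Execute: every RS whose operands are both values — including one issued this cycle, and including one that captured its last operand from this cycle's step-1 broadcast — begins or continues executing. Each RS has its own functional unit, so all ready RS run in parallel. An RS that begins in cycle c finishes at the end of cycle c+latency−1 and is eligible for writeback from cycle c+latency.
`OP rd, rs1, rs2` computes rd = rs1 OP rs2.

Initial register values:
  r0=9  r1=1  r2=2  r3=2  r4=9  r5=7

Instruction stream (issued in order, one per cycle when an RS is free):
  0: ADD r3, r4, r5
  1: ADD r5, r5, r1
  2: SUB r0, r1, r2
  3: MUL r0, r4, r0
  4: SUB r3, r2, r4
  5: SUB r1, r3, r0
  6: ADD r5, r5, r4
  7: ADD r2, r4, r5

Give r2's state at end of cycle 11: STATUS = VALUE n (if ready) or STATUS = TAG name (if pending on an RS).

STATUS = VALUE 26

c1: issue ADD r3<-Add1 | r0:9,r1:1,r2:2,r3:Add1,r4:9,r5:7
c2: issue ADD r5<-Add2 | r0:9,r1:1,r2:2,r3:Add1,r4:9,r5:Add2
c3: CDB Add1=16; issue SUB r0<-Add1 | r0:Add1,r1:1,r2:2,r3:16,r4:9,r5:Add2
c4: CDB Add2=8; issue MUL r0<-Mul1 | r0:Mul1,r1:1,r2:2,r3:16,r4:9,r5:8
c5: CDB Add1=-1; issue SUB r3<-Add1 | r0:Mul1,r1:1,r2:2,r3:Add1,r4:9,r5:8
c6: issue SUB r1<-Add2 | r0:Mul1,r1:Add2,r2:2,r3:Add1,r4:9,r5:8
c7: CDB Add1=-7; issue ADD r5<-Add1 | r0:Mul1,r1:Add2,r2:2,r3:-7,r4:9,r5:Add1
c8: issue ADD r2<-Add3 | r0:Mul1,r1:Add2,r2:Add3,r3:-7,r4:9,r5:Add1
c9: CDB Add1=17 | r0:Mul1,r1:Add2,r2:Add3,r3:-7,r4:9,r5:17
c10: CDB Mul1=-9 | r0:-9,r1:Add2,r2:Add3,r3:-7,r4:9,r5:17
c11: CDB Add3=26 | r0:-9,r1:Add2,r2:26,r3:-7,r4:9,r5:17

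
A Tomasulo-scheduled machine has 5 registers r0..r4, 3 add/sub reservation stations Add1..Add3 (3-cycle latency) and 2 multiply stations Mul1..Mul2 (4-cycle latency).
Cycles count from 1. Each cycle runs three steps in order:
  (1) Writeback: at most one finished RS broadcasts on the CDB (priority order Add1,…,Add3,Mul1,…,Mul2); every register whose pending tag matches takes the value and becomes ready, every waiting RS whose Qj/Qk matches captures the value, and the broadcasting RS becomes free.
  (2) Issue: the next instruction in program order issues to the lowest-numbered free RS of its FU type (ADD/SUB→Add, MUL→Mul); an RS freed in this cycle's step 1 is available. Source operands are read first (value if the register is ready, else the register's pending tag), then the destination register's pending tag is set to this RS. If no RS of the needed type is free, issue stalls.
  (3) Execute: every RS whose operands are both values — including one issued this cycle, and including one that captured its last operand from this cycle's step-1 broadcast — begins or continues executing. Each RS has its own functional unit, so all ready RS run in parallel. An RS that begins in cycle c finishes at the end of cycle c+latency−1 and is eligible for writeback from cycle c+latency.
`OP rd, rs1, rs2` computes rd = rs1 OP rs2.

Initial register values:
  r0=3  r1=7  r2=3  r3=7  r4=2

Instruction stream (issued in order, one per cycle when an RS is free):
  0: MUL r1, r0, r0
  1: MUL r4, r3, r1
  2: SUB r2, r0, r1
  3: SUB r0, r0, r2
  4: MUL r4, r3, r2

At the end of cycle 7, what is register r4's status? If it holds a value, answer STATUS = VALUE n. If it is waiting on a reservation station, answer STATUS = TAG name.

cycle 1: issue MUL r1<-Mul1 // r0:3,r1:Mul1,r2:3,r3:7,r4:2
cycle 2: issue MUL r4<-Mul2 // r0:3,r1:Mul1,r2:3,r3:7,r4:Mul2
cycle 3: issue SUB r2<-Add1 // r0:3,r1:Mul1,r2:Add1,r3:7,r4:Mul2
cycle 4: issue SUB r0<-Add2 // r0:Add2,r1:Mul1,r2:Add1,r3:7,r4:Mul2
cycle 5: CDB Mul1=9; issue MUL r4<-Mul1 // r0:Add2,r1:9,r2:Add1,r3:7,r4:Mul1
cycle 6: - // r0:Add2,r1:9,r2:Add1,r3:7,r4:Mul1
cycle 7: - // r0:Add2,r1:9,r2:Add1,r3:7,r4:Mul1

STATUS = TAG Mul1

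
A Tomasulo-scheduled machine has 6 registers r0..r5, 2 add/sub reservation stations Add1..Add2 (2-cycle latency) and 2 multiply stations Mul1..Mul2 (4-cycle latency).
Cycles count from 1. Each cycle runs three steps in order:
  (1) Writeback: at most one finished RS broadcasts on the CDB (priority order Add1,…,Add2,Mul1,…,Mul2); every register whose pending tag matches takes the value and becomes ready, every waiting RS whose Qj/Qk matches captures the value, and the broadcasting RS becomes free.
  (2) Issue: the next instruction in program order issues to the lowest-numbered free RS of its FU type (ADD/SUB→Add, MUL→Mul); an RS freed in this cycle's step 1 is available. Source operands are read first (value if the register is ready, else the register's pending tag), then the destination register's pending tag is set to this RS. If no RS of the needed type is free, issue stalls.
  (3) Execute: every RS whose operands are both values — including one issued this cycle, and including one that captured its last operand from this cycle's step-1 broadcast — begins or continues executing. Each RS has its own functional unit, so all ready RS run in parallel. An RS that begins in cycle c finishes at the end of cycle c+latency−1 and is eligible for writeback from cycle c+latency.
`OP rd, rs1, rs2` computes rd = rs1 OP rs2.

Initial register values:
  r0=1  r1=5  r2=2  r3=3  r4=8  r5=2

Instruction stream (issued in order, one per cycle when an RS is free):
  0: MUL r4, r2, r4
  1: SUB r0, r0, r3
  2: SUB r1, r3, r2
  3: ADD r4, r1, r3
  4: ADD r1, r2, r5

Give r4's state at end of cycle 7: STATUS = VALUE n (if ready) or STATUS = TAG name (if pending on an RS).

STATUS = VALUE 4

  c1: issue MUL r4<-Mul1  regs: r0:1,r1:5,r2:2,r3:3,r4:Mul1,r5:2
  c2: issue SUB r0<-Add1  regs: r0:Add1,r1:5,r2:2,r3:3,r4:Mul1,r5:2
  c3: issue SUB r1<-Add2  regs: r0:Add1,r1:Add2,r2:2,r3:3,r4:Mul1,r5:2
  c4: CDB Add1=-2; issue ADD r4<-Add1  regs: r0:-2,r1:Add2,r2:2,r3:3,r4:Add1,r5:2
  c5: CDB Add2=1; issue ADD r1<-Add2  regs: r0:-2,r1:Add2,r2:2,r3:3,r4:Add1,r5:2
  c6: CDB Mul1=16  regs: r0:-2,r1:Add2,r2:2,r3:3,r4:Add1,r5:2
  c7: CDB Add1=4  regs: r0:-2,r1:Add2,r2:2,r3:3,r4:4,r5:2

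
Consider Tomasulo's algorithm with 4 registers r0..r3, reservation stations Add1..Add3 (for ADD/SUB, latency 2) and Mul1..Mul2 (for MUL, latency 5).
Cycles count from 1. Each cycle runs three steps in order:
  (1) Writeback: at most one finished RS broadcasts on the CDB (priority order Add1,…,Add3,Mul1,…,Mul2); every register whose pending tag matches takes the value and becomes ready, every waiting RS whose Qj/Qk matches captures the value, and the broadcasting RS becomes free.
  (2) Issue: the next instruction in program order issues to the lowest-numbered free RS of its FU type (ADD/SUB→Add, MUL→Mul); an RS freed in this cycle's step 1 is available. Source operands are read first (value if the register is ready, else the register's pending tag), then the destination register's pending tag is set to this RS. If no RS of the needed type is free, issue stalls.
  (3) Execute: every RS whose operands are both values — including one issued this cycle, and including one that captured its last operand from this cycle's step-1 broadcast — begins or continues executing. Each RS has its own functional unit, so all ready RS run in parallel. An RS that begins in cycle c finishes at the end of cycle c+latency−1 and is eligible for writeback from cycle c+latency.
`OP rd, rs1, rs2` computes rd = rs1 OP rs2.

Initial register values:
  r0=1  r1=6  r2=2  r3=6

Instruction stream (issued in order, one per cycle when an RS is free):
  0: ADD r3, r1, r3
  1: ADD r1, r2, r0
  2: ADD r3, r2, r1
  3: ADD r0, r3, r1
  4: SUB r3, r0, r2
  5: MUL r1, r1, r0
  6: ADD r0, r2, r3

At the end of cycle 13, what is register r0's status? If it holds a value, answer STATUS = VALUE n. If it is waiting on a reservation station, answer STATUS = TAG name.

STATUS = VALUE 8

cycle 1: issue ADD r3<-Add1 // r0:1,r1:6,r2:2,r3:Add1
cycle 2: issue ADD r1<-Add2 // r0:1,r1:Add2,r2:2,r3:Add1
cycle 3: CDB Add1=12; issue ADD r3<-Add1 // r0:1,r1:Add2,r2:2,r3:Add1
cycle 4: CDB Add2=3; issue ADD r0<-Add2 // r0:Add2,r1:3,r2:2,r3:Add1
cycle 5: issue SUB r3<-Add3 // r0:Add2,r1:3,r2:2,r3:Add3
cycle 6: CDB Add1=5; issue MUL r1<-Mul1 // r0:Add2,r1:Mul1,r2:2,r3:Add3
cycle 7: issue ADD r0<-Add1 // r0:Add1,r1:Mul1,r2:2,r3:Add3
cycle 8: CDB Add2=8 // r0:Add1,r1:Mul1,r2:2,r3:Add3
cycle 9: - // r0:Add1,r1:Mul1,r2:2,r3:Add3
cycle 10: CDB Add3=6 // r0:Add1,r1:Mul1,r2:2,r3:6
cycle 11: - // r0:Add1,r1:Mul1,r2:2,r3:6
cycle 12: CDB Add1=8 // r0:8,r1:Mul1,r2:2,r3:6
cycle 13: CDB Mul1=24 // r0:8,r1:24,r2:2,r3:6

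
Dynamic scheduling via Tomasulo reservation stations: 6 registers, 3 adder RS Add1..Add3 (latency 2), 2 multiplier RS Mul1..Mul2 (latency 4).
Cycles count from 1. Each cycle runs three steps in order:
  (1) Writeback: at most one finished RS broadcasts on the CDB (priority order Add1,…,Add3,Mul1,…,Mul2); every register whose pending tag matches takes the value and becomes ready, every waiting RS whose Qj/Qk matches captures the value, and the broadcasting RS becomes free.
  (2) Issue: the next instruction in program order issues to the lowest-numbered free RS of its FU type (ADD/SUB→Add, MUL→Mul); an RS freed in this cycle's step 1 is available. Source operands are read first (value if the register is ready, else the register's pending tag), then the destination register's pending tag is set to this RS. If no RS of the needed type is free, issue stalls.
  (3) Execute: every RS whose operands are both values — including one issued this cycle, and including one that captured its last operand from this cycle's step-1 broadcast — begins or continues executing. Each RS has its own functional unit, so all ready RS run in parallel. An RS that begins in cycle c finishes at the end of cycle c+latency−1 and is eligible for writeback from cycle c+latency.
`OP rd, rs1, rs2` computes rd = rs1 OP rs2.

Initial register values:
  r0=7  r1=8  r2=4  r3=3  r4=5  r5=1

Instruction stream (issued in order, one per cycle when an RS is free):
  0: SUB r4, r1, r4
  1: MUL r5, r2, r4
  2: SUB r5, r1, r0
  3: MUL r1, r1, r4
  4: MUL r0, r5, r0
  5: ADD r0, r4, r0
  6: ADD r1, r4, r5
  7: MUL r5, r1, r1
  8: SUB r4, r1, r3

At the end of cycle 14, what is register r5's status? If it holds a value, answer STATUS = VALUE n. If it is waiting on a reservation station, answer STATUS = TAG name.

STATUS = TAG Mul2

c1: issue SUB r4<-Add1 | r0:7,r1:8,r2:4,r3:3,r4:Add1,r5:1
c2: issue MUL r5<-Mul1 | r0:7,r1:8,r2:4,r3:3,r4:Add1,r5:Mul1
c3: CDB Add1=3; issue SUB r5<-Add1 | r0:7,r1:8,r2:4,r3:3,r4:3,r5:Add1
c4: issue MUL r1<-Mul2 | r0:7,r1:Mul2,r2:4,r3:3,r4:3,r5:Add1
c5: CDB Add1=1; stall | r0:7,r1:Mul2,r2:4,r3:3,r4:3,r5:1
c6: stall | r0:7,r1:Mul2,r2:4,r3:3,r4:3,r5:1
c7: CDB Mul1=12; issue MUL r0<-Mul1 | r0:Mul1,r1:Mul2,r2:4,r3:3,r4:3,r5:1
c8: CDB Mul2=24; issue ADD r0<-Add1 | r0:Add1,r1:24,r2:4,r3:3,r4:3,r5:1
c9: issue ADD r1<-Add2 | r0:Add1,r1:Add2,r2:4,r3:3,r4:3,r5:1
c10: issue MUL r5<-Mul2 | r0:Add1,r1:Add2,r2:4,r3:3,r4:3,r5:Mul2
c11: CDB Add2=4; issue SUB r4<-Add2 | r0:Add1,r1:4,r2:4,r3:3,r4:Add2,r5:Mul2
c12: CDB Mul1=7 | r0:Add1,r1:4,r2:4,r3:3,r4:Add2,r5:Mul2
c13: CDB Add2=1 | r0:Add1,r1:4,r2:4,r3:3,r4:1,r5:Mul2
c14: CDB Add1=10 | r0:10,r1:4,r2:4,r3:3,r4:1,r5:Mul2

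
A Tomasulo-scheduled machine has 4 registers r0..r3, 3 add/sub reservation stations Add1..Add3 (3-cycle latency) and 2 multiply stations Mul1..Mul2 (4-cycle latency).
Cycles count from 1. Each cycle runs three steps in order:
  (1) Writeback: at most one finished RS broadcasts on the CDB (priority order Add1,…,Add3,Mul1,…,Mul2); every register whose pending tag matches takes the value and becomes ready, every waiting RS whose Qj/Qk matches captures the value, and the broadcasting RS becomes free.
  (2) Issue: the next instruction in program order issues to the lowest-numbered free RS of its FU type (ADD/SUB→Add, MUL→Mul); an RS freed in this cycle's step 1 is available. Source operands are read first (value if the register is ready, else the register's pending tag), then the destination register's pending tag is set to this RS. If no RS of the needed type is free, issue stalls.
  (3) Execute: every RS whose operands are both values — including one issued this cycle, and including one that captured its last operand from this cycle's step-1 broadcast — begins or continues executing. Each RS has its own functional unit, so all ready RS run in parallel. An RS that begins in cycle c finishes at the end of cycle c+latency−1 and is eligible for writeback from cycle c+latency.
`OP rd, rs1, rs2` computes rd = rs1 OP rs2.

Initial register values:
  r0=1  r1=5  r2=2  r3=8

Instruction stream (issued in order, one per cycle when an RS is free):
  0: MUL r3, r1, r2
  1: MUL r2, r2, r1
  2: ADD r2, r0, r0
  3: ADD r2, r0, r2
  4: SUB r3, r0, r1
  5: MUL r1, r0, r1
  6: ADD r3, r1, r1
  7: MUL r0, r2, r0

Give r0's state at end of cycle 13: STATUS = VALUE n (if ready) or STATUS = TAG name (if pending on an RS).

c1: issue MUL r3<-Mul1 | r0:1,r1:5,r2:2,r3:Mul1
c2: issue MUL r2<-Mul2 | r0:1,r1:5,r2:Mul2,r3:Mul1
c3: issue ADD r2<-Add1 | r0:1,r1:5,r2:Add1,r3:Mul1
c4: issue ADD r2<-Add2 | r0:1,r1:5,r2:Add2,r3:Mul1
c5: CDB Mul1=10; issue SUB r3<-Add3 | r0:1,r1:5,r2:Add2,r3:Add3
c6: CDB Add1=2; issue MUL r1<-Mul1 | r0:1,r1:Mul1,r2:Add2,r3:Add3
c7: CDB Mul2=10; issue ADD r3<-Add1 | r0:1,r1:Mul1,r2:Add2,r3:Add1
c8: CDB Add3=-4; issue MUL r0<-Mul2 | r0:Mul2,r1:Mul1,r2:Add2,r3:Add1
c9: CDB Add2=3 | r0:Mul2,r1:Mul1,r2:3,r3:Add1
c10: CDB Mul1=5 | r0:Mul2,r1:5,r2:3,r3:Add1
c11: - | r0:Mul2,r1:5,r2:3,r3:Add1
c12: - | r0:Mul2,r1:5,r2:3,r3:Add1
c13: CDB Add1=10 | r0:Mul2,r1:5,r2:3,r3:10

STATUS = TAG Mul2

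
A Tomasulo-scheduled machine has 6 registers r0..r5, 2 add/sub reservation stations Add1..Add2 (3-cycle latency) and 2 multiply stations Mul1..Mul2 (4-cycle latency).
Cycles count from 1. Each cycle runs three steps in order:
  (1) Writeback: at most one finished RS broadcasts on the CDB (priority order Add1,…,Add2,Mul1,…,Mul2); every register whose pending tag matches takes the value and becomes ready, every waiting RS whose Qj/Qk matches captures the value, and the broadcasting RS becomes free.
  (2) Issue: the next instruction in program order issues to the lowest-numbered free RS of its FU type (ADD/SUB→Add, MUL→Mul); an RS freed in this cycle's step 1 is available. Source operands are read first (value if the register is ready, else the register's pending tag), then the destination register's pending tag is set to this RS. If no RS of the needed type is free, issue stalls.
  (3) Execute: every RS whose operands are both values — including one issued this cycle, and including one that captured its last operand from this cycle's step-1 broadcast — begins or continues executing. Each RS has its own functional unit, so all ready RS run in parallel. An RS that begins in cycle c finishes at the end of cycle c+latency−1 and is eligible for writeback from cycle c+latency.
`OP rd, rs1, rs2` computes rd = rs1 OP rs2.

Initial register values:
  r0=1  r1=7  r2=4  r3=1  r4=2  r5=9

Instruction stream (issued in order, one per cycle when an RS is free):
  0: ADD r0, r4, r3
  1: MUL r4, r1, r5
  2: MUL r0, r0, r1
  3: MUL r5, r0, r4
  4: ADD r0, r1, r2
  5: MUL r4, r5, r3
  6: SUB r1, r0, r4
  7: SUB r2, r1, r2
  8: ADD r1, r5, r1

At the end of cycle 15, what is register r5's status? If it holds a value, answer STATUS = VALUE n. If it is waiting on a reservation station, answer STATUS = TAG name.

  c1: issue ADD r0<-Add1  regs: r0:Add1,r1:7,r2:4,r3:1,r4:2,r5:9
  c2: issue MUL r4<-Mul1  regs: r0:Add1,r1:7,r2:4,r3:1,r4:Mul1,r5:9
  c3: issue MUL r0<-Mul2  regs: r0:Mul2,r1:7,r2:4,r3:1,r4:Mul1,r5:9
  c4: CDB Add1=3; stall  regs: r0:Mul2,r1:7,r2:4,r3:1,r4:Mul1,r5:9
  c5: stall  regs: r0:Mul2,r1:7,r2:4,r3:1,r4:Mul1,r5:9
  c6: CDB Mul1=63; issue MUL r5<-Mul1  regs: r0:Mul2,r1:7,r2:4,r3:1,r4:63,r5:Mul1
  c7: issue ADD r0<-Add1  regs: r0:Add1,r1:7,r2:4,r3:1,r4:63,r5:Mul1
  c8: CDB Mul2=21; issue MUL r4<-Mul2  regs: r0:Add1,r1:7,r2:4,r3:1,r4:Mul2,r5:Mul1
  c9: issue SUB r1<-Add2  regs: r0:Add1,r1:Add2,r2:4,r3:1,r4:Mul2,r5:Mul1
  c10: CDB Add1=11; issue SUB r2<-Add1  regs: r0:11,r1:Add2,r2:Add1,r3:1,r4:Mul2,r5:Mul1
  c11: stall  regs: r0:11,r1:Add2,r2:Add1,r3:1,r4:Mul2,r5:Mul1
  c12: CDB Mul1=1323; stall  regs: r0:11,r1:Add2,r2:Add1,r3:1,r4:Mul2,r5:1323
  c13: stall  regs: r0:11,r1:Add2,r2:Add1,r3:1,r4:Mul2,r5:1323
  c14: stall  regs: r0:11,r1:Add2,r2:Add1,r3:1,r4:Mul2,r5:1323
  c15: stall  regs: r0:11,r1:Add2,r2:Add1,r3:1,r4:Mul2,r5:1323

STATUS = VALUE 1323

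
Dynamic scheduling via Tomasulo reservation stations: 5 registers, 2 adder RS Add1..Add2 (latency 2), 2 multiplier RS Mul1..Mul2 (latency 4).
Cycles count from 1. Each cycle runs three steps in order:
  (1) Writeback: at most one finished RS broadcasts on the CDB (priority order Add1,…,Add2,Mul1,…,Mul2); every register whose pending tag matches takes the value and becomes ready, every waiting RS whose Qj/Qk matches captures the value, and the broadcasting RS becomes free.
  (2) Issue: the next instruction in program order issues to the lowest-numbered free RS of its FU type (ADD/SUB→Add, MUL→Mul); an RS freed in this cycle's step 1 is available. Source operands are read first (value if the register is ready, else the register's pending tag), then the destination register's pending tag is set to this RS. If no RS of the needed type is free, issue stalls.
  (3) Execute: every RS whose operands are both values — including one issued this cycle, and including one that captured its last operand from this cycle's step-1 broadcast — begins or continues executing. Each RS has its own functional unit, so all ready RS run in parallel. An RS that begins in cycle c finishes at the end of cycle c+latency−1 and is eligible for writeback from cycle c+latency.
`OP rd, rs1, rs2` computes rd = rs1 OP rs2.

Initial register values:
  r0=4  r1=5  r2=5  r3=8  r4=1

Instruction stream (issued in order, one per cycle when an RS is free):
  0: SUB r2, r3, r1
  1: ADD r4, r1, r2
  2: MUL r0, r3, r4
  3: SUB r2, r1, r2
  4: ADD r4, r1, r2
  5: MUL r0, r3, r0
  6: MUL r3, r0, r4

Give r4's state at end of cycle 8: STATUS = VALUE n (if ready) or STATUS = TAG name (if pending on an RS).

cycle 1: issue SUB r2<-Add1 // r0:4,r1:5,r2:Add1,r3:8,r4:1
cycle 2: issue ADD r4<-Add2 // r0:4,r1:5,r2:Add1,r3:8,r4:Add2
cycle 3: CDB Add1=3; issue MUL r0<-Mul1 // r0:Mul1,r1:5,r2:3,r3:8,r4:Add2
cycle 4: issue SUB r2<-Add1 // r0:Mul1,r1:5,r2:Add1,r3:8,r4:Add2
cycle 5: CDB Add2=8; issue ADD r4<-Add2 // r0:Mul1,r1:5,r2:Add1,r3:8,r4:Add2
cycle 6: CDB Add1=2; issue MUL r0<-Mul2 // r0:Mul2,r1:5,r2:2,r3:8,r4:Add2
cycle 7: stall // r0:Mul2,r1:5,r2:2,r3:8,r4:Add2
cycle 8: CDB Add2=7; stall // r0:Mul2,r1:5,r2:2,r3:8,r4:7

STATUS = VALUE 7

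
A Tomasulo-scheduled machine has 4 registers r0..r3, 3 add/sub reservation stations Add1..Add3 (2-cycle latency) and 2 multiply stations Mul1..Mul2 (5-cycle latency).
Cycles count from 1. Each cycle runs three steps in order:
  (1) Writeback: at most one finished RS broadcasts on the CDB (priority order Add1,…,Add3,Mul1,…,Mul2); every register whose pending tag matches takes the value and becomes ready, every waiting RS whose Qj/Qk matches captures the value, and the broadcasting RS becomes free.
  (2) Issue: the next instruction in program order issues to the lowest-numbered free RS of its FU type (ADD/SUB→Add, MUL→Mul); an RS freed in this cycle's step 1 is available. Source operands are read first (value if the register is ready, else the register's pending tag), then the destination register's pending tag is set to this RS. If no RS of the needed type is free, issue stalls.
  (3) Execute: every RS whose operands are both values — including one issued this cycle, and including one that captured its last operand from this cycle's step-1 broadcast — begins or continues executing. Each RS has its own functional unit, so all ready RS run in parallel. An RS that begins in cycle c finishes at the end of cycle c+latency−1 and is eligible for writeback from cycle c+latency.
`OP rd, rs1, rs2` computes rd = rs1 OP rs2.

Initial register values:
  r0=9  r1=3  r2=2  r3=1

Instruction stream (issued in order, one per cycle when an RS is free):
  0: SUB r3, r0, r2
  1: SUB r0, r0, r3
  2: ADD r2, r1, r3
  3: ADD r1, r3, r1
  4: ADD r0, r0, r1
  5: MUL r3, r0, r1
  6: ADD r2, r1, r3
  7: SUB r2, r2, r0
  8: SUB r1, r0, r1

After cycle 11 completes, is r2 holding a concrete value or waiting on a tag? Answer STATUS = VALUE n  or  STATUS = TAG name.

c1: issue SUB r3<-Add1 | r0:9,r1:3,r2:2,r3:Add1
c2: issue SUB r0<-Add2 | r0:Add2,r1:3,r2:2,r3:Add1
c3: CDB Add1=7; issue ADD r2<-Add1 | r0:Add2,r1:3,r2:Add1,r3:7
c4: issue ADD r1<-Add3 | r0:Add2,r1:Add3,r2:Add1,r3:7
c5: CDB Add1=10; issue ADD r0<-Add1 | r0:Add1,r1:Add3,r2:10,r3:7
c6: CDB Add2=2; issue MUL r3<-Mul1 | r0:Add1,r1:Add3,r2:10,r3:Mul1
c7: CDB Add3=10; issue ADD r2<-Add2 | r0:Add1,r1:10,r2:Add2,r3:Mul1
c8: issue SUB r2<-Add3 | r0:Add1,r1:10,r2:Add3,r3:Mul1
c9: CDB Add1=12; issue SUB r1<-Add1 | r0:12,r1:Add1,r2:Add3,r3:Mul1
c10: - | r0:12,r1:Add1,r2:Add3,r3:Mul1
c11: CDB Add1=2 | r0:12,r1:2,r2:Add3,r3:Mul1

STATUS = TAG Add3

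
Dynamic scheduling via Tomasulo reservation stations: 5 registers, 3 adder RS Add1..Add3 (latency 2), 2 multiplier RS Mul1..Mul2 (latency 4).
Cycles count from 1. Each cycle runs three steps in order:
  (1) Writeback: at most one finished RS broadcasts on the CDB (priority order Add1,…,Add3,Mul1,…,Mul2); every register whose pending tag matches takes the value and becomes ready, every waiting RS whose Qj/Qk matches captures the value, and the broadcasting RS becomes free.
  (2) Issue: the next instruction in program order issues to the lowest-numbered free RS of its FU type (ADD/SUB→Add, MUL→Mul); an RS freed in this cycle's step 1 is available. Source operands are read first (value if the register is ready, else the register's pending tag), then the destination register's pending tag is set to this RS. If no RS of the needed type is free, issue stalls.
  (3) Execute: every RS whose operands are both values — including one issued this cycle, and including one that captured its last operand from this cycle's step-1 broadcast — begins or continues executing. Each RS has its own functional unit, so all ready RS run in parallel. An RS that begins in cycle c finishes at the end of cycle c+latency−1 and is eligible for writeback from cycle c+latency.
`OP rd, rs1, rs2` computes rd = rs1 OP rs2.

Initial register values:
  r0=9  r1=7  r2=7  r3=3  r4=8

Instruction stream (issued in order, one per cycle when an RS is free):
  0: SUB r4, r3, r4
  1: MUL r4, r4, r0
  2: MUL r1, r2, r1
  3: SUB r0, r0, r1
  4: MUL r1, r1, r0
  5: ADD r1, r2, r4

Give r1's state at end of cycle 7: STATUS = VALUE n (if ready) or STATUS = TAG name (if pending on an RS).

c1: issue SUB r4<-Add1 | r0:9,r1:7,r2:7,r3:3,r4:Add1
c2: issue MUL r4<-Mul1 | r0:9,r1:7,r2:7,r3:3,r4:Mul1
c3: CDB Add1=-5; issue MUL r1<-Mul2 | r0:9,r1:Mul2,r2:7,r3:3,r4:Mul1
c4: issue SUB r0<-Add1 | r0:Add1,r1:Mul2,r2:7,r3:3,r4:Mul1
c5: stall | r0:Add1,r1:Mul2,r2:7,r3:3,r4:Mul1
c6: stall | r0:Add1,r1:Mul2,r2:7,r3:3,r4:Mul1
c7: CDB Mul1=-45; issue MUL r1<-Mul1 | r0:Add1,r1:Mul1,r2:7,r3:3,r4:-45

STATUS = TAG Mul1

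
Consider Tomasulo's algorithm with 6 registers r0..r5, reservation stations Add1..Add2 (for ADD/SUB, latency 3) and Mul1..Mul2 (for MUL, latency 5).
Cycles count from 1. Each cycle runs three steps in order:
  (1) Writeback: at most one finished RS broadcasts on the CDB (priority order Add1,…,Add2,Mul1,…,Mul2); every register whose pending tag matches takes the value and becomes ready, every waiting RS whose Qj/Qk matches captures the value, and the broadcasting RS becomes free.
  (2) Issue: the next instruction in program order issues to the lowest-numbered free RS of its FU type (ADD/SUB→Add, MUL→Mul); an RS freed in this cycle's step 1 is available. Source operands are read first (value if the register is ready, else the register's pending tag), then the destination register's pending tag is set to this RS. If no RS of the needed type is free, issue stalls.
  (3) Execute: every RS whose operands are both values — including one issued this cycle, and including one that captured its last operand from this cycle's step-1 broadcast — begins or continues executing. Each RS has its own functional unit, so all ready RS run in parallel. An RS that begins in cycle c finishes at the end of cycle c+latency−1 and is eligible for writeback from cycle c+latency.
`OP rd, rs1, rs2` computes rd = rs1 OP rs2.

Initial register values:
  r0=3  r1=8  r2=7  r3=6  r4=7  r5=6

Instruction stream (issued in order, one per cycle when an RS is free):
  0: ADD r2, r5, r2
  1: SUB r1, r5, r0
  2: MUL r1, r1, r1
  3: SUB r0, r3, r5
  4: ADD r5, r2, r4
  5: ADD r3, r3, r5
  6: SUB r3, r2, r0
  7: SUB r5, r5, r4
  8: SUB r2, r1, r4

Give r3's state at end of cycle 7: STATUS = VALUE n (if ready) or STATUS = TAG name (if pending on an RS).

STATUS = TAG Add1

c1: issue ADD r2<-Add1 | r0:3,r1:8,r2:Add1,r3:6,r4:7,r5:6
c2: issue SUB r1<-Add2 | r0:3,r1:Add2,r2:Add1,r3:6,r4:7,r5:6
c3: issue MUL r1<-Mul1 | r0:3,r1:Mul1,r2:Add1,r3:6,r4:7,r5:6
c4: CDB Add1=13; issue SUB r0<-Add1 | r0:Add1,r1:Mul1,r2:13,r3:6,r4:7,r5:6
c5: CDB Add2=3; issue ADD r5<-Add2 | r0:Add1,r1:Mul1,r2:13,r3:6,r4:7,r5:Add2
c6: stall | r0:Add1,r1:Mul1,r2:13,r3:6,r4:7,r5:Add2
c7: CDB Add1=0; issue ADD r3<-Add1 | r0:0,r1:Mul1,r2:13,r3:Add1,r4:7,r5:Add2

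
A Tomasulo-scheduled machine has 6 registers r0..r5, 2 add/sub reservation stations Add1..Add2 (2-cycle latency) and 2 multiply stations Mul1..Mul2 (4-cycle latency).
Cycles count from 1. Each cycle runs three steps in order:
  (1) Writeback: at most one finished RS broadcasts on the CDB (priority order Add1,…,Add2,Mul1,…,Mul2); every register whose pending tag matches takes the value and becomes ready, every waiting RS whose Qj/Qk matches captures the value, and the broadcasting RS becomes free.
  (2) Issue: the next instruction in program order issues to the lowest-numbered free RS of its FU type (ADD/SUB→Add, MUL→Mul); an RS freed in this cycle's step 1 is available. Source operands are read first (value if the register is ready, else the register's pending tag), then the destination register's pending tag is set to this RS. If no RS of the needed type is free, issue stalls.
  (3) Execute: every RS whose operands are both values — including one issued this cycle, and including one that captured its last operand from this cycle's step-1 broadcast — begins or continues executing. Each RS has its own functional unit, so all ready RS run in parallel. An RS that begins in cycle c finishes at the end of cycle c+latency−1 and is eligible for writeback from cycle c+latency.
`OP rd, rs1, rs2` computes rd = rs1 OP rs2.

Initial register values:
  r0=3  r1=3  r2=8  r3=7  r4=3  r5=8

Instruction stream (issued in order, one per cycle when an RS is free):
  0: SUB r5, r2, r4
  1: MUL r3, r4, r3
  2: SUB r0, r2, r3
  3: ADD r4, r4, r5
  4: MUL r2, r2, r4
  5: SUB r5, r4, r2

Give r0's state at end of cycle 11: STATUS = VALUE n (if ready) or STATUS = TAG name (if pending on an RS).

STATUS = VALUE -13

cycle 1: issue SUB r5<-Add1 // r0:3,r1:3,r2:8,r3:7,r4:3,r5:Add1
cycle 2: issue MUL r3<-Mul1 // r0:3,r1:3,r2:8,r3:Mul1,r4:3,r5:Add1
cycle 3: CDB Add1=5; issue SUB r0<-Add1 // r0:Add1,r1:3,r2:8,r3:Mul1,r4:3,r5:5
cycle 4: issue ADD r4<-Add2 // r0:Add1,r1:3,r2:8,r3:Mul1,r4:Add2,r5:5
cycle 5: issue MUL r2<-Mul2 // r0:Add1,r1:3,r2:Mul2,r3:Mul1,r4:Add2,r5:5
cycle 6: CDB Add2=8; issue SUB r5<-Add2 // r0:Add1,r1:3,r2:Mul2,r3:Mul1,r4:8,r5:Add2
cycle 7: CDB Mul1=21 // r0:Add1,r1:3,r2:Mul2,r3:21,r4:8,r5:Add2
cycle 8: - // r0:Add1,r1:3,r2:Mul2,r3:21,r4:8,r5:Add2
cycle 9: CDB Add1=-13 // r0:-13,r1:3,r2:Mul2,r3:21,r4:8,r5:Add2
cycle 10: CDB Mul2=64 // r0:-13,r1:3,r2:64,r3:21,r4:8,r5:Add2
cycle 11: - // r0:-13,r1:3,r2:64,r3:21,r4:8,r5:Add2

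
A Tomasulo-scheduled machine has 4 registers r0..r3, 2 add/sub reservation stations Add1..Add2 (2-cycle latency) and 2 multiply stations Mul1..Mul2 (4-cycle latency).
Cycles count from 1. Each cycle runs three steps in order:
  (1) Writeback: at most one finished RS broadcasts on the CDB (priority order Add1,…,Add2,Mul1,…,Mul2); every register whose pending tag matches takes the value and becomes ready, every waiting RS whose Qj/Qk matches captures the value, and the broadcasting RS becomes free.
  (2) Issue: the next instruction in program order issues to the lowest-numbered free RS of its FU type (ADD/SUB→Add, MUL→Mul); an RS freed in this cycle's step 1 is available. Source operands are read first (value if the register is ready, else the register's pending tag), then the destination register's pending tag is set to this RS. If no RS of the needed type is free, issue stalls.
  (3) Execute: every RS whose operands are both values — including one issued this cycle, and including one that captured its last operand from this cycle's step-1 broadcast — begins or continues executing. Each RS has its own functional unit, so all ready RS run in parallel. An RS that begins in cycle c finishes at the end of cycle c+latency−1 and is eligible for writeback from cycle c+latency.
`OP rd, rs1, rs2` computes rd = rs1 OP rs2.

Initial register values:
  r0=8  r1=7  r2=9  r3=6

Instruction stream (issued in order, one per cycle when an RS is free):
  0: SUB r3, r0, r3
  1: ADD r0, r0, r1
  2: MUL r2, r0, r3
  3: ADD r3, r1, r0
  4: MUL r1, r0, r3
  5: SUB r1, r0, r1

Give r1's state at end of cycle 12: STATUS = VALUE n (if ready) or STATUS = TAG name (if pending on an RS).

  c1: issue SUB r3<-Add1  regs: r0:8,r1:7,r2:9,r3:Add1
  c2: issue ADD r0<-Add2  regs: r0:Add2,r1:7,r2:9,r3:Add1
  c3: CDB Add1=2; issue MUL r2<-Mul1  regs: r0:Add2,r1:7,r2:Mul1,r3:2
  c4: CDB Add2=15; issue ADD r3<-Add1  regs: r0:15,r1:7,r2:Mul1,r3:Add1
  c5: issue MUL r1<-Mul2  regs: r0:15,r1:Mul2,r2:Mul1,r3:Add1
  c6: CDB Add1=22; issue SUB r1<-Add1  regs: r0:15,r1:Add1,r2:Mul1,r3:22
  c7: -  regs: r0:15,r1:Add1,r2:Mul1,r3:22
  c8: CDB Mul1=30  regs: r0:15,r1:Add1,r2:30,r3:22
  c9: -  regs: r0:15,r1:Add1,r2:30,r3:22
  c10: CDB Mul2=330  regs: r0:15,r1:Add1,r2:30,r3:22
  c11: -  regs: r0:15,r1:Add1,r2:30,r3:22
  c12: CDB Add1=-315  regs: r0:15,r1:-315,r2:30,r3:22

STATUS = VALUE -315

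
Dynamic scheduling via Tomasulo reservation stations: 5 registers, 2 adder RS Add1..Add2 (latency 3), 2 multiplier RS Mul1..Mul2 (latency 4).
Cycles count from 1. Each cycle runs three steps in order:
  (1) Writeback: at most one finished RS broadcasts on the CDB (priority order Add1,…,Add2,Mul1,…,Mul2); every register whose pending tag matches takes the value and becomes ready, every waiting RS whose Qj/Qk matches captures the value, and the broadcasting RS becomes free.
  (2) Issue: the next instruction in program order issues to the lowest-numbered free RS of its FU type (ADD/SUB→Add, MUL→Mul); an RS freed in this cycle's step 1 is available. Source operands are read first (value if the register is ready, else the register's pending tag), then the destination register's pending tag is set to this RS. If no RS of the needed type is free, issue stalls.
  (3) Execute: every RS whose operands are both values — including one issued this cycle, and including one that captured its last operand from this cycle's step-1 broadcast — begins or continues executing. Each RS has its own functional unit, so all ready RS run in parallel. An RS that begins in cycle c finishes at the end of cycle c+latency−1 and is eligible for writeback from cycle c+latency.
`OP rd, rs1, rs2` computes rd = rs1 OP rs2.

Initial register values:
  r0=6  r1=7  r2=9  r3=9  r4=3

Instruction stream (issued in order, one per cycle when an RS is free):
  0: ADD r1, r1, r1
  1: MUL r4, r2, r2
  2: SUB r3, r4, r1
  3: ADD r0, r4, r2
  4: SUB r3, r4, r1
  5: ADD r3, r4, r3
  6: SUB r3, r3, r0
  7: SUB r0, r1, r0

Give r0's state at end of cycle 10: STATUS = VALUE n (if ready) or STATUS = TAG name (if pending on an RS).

cycle 1: issue ADD r1<-Add1 // r0:6,r1:Add1,r2:9,r3:9,r4:3
cycle 2: issue MUL r4<-Mul1 // r0:6,r1:Add1,r2:9,r3:9,r4:Mul1
cycle 3: issue SUB r3<-Add2 // r0:6,r1:Add1,r2:9,r3:Add2,r4:Mul1
cycle 4: CDB Add1=14; issue ADD r0<-Add1 // r0:Add1,r1:14,r2:9,r3:Add2,r4:Mul1
cycle 5: stall // r0:Add1,r1:14,r2:9,r3:Add2,r4:Mul1
cycle 6: CDB Mul1=81; stall // r0:Add1,r1:14,r2:9,r3:Add2,r4:81
cycle 7: stall // r0:Add1,r1:14,r2:9,r3:Add2,r4:81
cycle 8: stall // r0:Add1,r1:14,r2:9,r3:Add2,r4:81
cycle 9: CDB Add1=90; issue SUB r3<-Add1 // r0:90,r1:14,r2:9,r3:Add1,r4:81
cycle 10: CDB Add2=67; issue ADD r3<-Add2 // r0:90,r1:14,r2:9,r3:Add2,r4:81

STATUS = VALUE 90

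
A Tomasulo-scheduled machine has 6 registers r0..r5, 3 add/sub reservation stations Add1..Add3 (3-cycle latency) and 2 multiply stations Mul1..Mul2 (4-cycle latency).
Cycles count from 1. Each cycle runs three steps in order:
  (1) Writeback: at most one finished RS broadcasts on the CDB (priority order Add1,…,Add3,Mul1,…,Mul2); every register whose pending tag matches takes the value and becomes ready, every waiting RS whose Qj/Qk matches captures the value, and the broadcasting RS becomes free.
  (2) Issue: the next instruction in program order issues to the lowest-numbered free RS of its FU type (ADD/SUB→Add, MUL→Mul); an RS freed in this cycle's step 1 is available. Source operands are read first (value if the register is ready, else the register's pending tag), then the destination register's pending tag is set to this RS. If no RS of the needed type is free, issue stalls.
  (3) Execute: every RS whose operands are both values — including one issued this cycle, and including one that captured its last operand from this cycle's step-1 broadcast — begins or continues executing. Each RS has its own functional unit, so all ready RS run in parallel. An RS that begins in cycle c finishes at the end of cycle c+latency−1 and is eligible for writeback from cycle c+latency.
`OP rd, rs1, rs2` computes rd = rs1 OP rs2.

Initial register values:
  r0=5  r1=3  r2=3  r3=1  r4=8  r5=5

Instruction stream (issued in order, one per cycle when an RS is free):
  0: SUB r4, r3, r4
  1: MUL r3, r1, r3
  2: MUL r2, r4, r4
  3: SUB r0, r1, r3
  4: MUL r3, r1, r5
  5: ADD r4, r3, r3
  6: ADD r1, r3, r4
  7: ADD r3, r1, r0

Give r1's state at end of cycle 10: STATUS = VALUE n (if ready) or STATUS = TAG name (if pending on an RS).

STATUS = TAG Add3

c1: issue SUB r4<-Add1 | r0:5,r1:3,r2:3,r3:1,r4:Add1,r5:5
c2: issue MUL r3<-Mul1 | r0:5,r1:3,r2:3,r3:Mul1,r4:Add1,r5:5
c3: issue MUL r2<-Mul2 | r0:5,r1:3,r2:Mul2,r3:Mul1,r4:Add1,r5:5
c4: CDB Add1=-7; issue SUB r0<-Add1 | r0:Add1,r1:3,r2:Mul2,r3:Mul1,r4:-7,r5:5
c5: stall | r0:Add1,r1:3,r2:Mul2,r3:Mul1,r4:-7,r5:5
c6: CDB Mul1=3; issue MUL r3<-Mul1 | r0:Add1,r1:3,r2:Mul2,r3:Mul1,r4:-7,r5:5
c7: issue ADD r4<-Add2 | r0:Add1,r1:3,r2:Mul2,r3:Mul1,r4:Add2,r5:5
c8: CDB Mul2=49; issue ADD r1<-Add3 | r0:Add1,r1:Add3,r2:49,r3:Mul1,r4:Add2,r5:5
c9: CDB Add1=0; issue ADD r3<-Add1 | r0:0,r1:Add3,r2:49,r3:Add1,r4:Add2,r5:5
c10: CDB Mul1=15 | r0:0,r1:Add3,r2:49,r3:Add1,r4:Add2,r5:5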